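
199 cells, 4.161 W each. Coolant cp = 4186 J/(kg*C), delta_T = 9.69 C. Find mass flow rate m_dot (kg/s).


Q_total = 199 * 4.161 = 828.04 W
m_dot = Q_total / (cp * dT) = 828.04 / (4186 * 9.69) = 0.02041 kg/s

0.02041 kg/s


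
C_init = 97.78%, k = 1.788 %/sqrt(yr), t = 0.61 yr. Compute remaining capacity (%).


sqrt(t) = sqrt(0.61) = 0.78102
C_final = 97.78 - 1.788 * 0.78102 = 96.38%

96.38%


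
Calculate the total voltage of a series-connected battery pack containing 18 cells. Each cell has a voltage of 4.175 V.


V_pack = n * V_cell = 18 * 4.175 = 75.15 V

75.15 V


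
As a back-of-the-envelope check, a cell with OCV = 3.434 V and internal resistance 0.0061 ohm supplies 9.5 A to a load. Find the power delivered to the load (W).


Step 1: V_terminal = OCV - I*R = 3.434 - 9.5 * 0.0061 = 3.3761 V
Step 2: P_out = V_terminal * I = 3.3761 * 9.5 = 32.07 W

32.07 W


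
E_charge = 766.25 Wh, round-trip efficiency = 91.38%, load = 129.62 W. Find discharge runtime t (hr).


Step 1: E_discharge = eta/100 * E_charge = 91.38/100 * 766.25 = 700.2 Wh
Step 2: t = E_discharge / P = 700.2 / 129.62 = 5.402 hr

5.402 hr


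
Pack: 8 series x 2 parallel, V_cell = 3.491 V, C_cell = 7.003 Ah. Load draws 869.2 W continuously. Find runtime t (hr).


Step 1: E_pack = Ns * V_cell * Np * C_cell = 8 * 3.491 * 2 * 7.003 = 391.16 Wh
Step 2: t = E_pack / P = 391.16 / 869.2 = 0.4500 hr

0.4500 hr


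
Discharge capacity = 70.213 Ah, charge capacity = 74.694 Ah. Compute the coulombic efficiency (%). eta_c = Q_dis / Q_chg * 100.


eta_c = Q_dis / Q_chg * 100 = 70.213 / 74.694 * 100 = 94.00%

94.00%


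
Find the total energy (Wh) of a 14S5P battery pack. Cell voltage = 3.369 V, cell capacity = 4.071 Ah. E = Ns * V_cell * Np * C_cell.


E = Ns * Vcell * Np * Ccell = 14 * 3.369 * 5 * 4.071 = 960.1 Wh

960.1 Wh


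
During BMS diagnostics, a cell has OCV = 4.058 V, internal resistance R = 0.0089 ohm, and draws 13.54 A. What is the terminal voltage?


V = OCV - I*R = 4.058 - 13.54 * 0.0089 = 3.937 V

3.937 V


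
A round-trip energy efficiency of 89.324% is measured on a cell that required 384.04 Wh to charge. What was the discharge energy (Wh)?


E_dis = eta/100 * E_chg = 89.324/100 * 384.04 = 343.0 Wh

343.0 Wh


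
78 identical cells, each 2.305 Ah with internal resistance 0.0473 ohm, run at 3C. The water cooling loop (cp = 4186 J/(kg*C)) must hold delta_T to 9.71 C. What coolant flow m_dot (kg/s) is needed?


Step 1: I = 3 * 2.305 = 6.915 A
Step 2: Q_cell = I^2 * R = 6.915^2 * 0.0473 = 2.2618 W
Step 3: Q_total = 78 * 2.2618 = 176.42 W
Step 4: m_dot = Q_total / (cp * dT) = 176.42 / (4186 * 9.71) = 0.004340 kg/s

0.004340 kg/s


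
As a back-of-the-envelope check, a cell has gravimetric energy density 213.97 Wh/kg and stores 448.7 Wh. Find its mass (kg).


m = E / ED = 448.7 / 213.97 = 2.097 kg

2.097 kg


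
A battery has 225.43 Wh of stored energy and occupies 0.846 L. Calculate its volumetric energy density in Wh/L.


Volumetric ED = 225.43 Wh / 0.846 L = 266.5 Wh/L

266.5 Wh/L


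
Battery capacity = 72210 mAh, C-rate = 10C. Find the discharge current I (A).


Convert: capacity = 72210 mAh = 72.21 Ah
At 10C: I = 10 * 72.21 Ah = 722.1 A

722.1 A


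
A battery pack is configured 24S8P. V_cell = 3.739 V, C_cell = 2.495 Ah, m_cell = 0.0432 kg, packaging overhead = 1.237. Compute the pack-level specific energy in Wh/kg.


Step 1: V_pack = 24 * 3.739 = 89.736 V
Step 2: C_pack = 8 * 2.495 = 19.96 Ah
Step 3: E_pack = V_pack * C_pack = 89.736 * 19.96 = 1791.1 Wh
Step 4: m_pack = 24 * 8 * 0.0432 * 1.237 = 10.26 kg
Step 5: ED = E_pack / m_pack = 1791.1 / 10.26 = 174.6 Wh/kg

174.6 Wh/kg


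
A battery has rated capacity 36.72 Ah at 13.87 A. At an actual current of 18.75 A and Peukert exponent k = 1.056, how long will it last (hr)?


t_rated = C / I_rated = 36.72 / 13.87 = 2.6474 hr
(I_rated/I)^k = (0.73973)^1.056 = 0.72735
t = t_rated * (I_rated/I)^k = 2.6474 * 0.72735 = 1.926 hr

1.926 hr


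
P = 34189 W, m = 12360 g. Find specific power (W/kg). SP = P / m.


Convert: m = 12360 g = 12.36 kg
Specific power = 34189 W / 12.36 kg = 2766 W/kg

2766 W/kg


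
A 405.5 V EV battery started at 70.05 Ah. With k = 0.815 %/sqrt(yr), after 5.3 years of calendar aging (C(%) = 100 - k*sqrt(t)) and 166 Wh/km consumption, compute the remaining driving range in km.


Step 1: capacity retention = 100 - 0.815 * sqrt(5.3) = 100 - 0.815 * 2.3022 = 98.124%
Step 2: C_now = 70.05 * 98.124/100 = 68.736 Ah
Step 3: E_pack = V * C_now = 405.5 * 68.736 = 27872 Wh
Step 4: range = E_pack / consumption = 27872 / 166 = 167.9 km

167.9 km


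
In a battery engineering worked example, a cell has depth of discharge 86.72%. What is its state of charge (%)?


SOC = 100 - DOD = 100 - 86.72 = 13.28%

13.28%


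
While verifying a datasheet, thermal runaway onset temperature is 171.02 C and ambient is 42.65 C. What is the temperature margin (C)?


Safety margin = 171.02 C - 42.65 C = 128.37 C

128.37 C


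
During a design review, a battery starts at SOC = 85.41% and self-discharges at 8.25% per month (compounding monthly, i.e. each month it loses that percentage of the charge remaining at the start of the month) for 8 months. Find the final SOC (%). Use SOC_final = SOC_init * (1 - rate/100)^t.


decay = (1 - 8.25/100)^8 = 0.50217
SOC_final = 85.41 * 0.50217 = 42.89%

42.89%


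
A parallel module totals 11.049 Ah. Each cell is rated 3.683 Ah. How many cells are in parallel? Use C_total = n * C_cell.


n = C_total / C_cell = 11.049 / 3.683 = 3

3


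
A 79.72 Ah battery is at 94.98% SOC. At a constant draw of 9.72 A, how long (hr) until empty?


Step 1: remaining = SOC/100 * C_total = 94.98/100 * 79.72 = 75.718 Ah
Step 2: t = remaining / I = 75.718 / 9.72 = 7.790 hr

7.790 hr


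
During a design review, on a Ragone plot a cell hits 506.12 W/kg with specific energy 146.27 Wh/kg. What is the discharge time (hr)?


t = E / P = 146.27 / 506.12 = 0.2890 hr

0.2890 hr


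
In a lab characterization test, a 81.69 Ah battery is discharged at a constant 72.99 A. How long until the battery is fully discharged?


Runtime = 81.69 Ah / 72.99 A = 1.119 hr

1.119 hr


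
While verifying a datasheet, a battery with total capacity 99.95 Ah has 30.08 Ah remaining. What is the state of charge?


SOC% = 30.08 / 99.95 * 100 = 30.10%

30.10%


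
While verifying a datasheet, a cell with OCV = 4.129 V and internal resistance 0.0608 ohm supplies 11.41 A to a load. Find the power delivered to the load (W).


Step 1: V_terminal = OCV - I*R = 4.129 - 11.41 * 0.0608 = 3.4353 V
Step 2: P_out = V_terminal * I = 3.4353 * 11.41 = 39.20 W

39.20 W


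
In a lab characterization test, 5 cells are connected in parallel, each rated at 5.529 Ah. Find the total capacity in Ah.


Parallel capacities add: 5 * 5.529 Ah = 27.645 Ah

27.645 Ah


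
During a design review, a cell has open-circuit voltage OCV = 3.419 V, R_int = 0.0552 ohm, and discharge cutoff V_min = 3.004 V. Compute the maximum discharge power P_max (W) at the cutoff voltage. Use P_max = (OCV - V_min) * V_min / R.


dV = OCV - V_min = 0.415 V (so I_max = dV / R)
P_max = dV * V_min / R = 0.415 * 3.004 / 0.0552 = 22.58 W

22.58 W


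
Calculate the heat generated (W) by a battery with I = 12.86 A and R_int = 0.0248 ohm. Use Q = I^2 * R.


I^2 = 165.38
Q = 165.38 * 0.0248 = 4.101 W

4.101 W


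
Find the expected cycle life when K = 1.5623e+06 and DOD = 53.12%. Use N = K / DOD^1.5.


Step 1: DOD^1.5 = 53.12^1.5 = 387.16
Step 2: N = 1.5623e+06 / 387.16 = 4035 cycles

4035 cycles


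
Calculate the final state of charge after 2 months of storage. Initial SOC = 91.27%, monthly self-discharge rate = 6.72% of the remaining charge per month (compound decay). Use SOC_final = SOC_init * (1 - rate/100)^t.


Monthly retention factor = 1 - 6.72/100 = 0.9328
Over 2 months: factor^2 = 0.87012
SOC_final = 91.27 * 0.87012 = 79.42%

79.42%


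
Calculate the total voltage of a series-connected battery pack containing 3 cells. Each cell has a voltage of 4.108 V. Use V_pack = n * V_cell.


With 3 cells in series at 4.108 V each, V_pack = 12.324 V

12.324 V


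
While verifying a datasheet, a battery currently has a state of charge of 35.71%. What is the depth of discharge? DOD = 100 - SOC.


Complement of SOC: DOD = 100% - 35.71% = 64.29%

64.29%


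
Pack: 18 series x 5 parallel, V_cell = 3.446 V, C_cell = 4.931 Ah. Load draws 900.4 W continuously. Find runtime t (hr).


Step 1: E_pack = Ns * V_cell * Np * C_cell = 18 * 3.446 * 5 * 4.931 = 1529.3 Wh
Step 2: t = E_pack / P = 1529.3 / 900.4 = 1.698 hr

1.698 hr


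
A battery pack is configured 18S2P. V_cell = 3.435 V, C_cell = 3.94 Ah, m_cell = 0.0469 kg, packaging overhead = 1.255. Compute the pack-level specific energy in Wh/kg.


Step 1: V_pack = 18 * 3.435 = 61.83 V
Step 2: C_pack = 2 * 3.94 = 7.88 Ah
Step 3: E_pack = V_pack * C_pack = 61.83 * 7.88 = 487.22 Wh
Step 4: m_pack = 18 * 2 * 0.0469 * 1.255 = 2.1189 kg
Step 5: ED = E_pack / m_pack = 487.22 / 2.1189 = 229.9 Wh/kg

229.9 Wh/kg


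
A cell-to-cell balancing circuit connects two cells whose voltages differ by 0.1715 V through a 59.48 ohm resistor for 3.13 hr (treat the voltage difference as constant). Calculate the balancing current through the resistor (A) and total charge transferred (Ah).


I_bal = dV / R = 0.1715 / 59.48 = 0.0028833 A
Q = I_bal * t = 0.0028833 * 3.13 = 0.009025 Ah

I=0.0028833 A, Q=0.009025 Ah


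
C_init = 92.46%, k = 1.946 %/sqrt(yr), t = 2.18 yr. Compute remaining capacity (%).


sqrt(t) = sqrt(2.18) = 1.4765
C_final = 92.46 - 1.946 * 1.4765 = 89.59%

89.59%


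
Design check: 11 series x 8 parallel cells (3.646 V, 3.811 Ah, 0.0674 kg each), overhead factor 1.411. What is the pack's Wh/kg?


Step 1: V_pack = 11 * 3.646 = 40.106 V
Step 2: C_pack = 8 * 3.811 = 30.488 Ah
Step 3: E_pack = V_pack * C_pack = 40.106 * 30.488 = 1222.8 Wh
Step 4: m_pack = 11 * 8 * 0.0674 * 1.411 = 8.3689 kg
Step 5: ED = E_pack / m_pack = 1222.8 / 8.3689 = 146.1 Wh/kg

146.1 Wh/kg


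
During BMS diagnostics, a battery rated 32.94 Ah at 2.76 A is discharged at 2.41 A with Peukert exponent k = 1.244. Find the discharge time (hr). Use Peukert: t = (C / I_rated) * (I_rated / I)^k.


t_rated = C / I_rated = 32.94 / 2.76 = 11.935 hr
(I_rated/I)^k = (1.1452)^1.244 = 1.1837
t = t_rated * (I_rated/I)^k = 11.935 * 1.1837 = 14.13 hr

14.13 hr


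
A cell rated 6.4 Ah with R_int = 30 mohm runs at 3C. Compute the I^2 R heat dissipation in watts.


Convert: R = 30 mohm = 0.03 ohm
Step 1: I = C_rate * capacity = 3 * 6.4 = 19.2 A
Step 2: Q = I^2 * R = 19.2^2 * 0.03 = 368.64 * 0.03 = 11.06 W

11.06 W


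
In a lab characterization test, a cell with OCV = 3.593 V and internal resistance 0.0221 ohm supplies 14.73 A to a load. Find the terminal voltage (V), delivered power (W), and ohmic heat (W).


Step 1: V_terminal = OCV - I*R = 3.593 - 14.73 * 0.0221 = 3.2675 V
Step 2: P_out = V_terminal * I = 3.2675 * 14.73 = 48.13 W
Step 3: Q = I^2 * R = 14.73^2 * 0.0221 = 4.795 W

V=3.2675 V, P=48.13 W, Q=4.795 W


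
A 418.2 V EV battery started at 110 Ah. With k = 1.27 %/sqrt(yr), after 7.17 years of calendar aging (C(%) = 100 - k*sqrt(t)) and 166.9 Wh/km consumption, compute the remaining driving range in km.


Step 1: capacity retention = 100 - 1.27 * sqrt(7.17) = 100 - 1.27 * 2.6777 = 96.599%
Step 2: C_now = 110 * 96.599/100 = 106.26 Ah
Step 3: E_pack = V * C_now = 418.2 * 106.26 = 44438 Wh
Step 4: range = E_pack / consumption = 44438 / 166.9 = 266.3 km

266.3 km


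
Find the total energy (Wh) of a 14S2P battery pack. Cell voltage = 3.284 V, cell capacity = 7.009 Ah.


E = Ns * Vcell * Np * Ccell = 14 * 3.284 * 2 * 7.009 = 644.5 Wh

644.5 Wh


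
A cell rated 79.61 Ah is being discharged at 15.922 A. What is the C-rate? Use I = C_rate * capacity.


C_rate = I / capacity = 15.922 / 79.61 = 0.2C

0.2C


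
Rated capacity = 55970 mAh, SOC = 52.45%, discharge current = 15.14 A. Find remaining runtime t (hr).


Convert: C_total = 55970 mAh = 55.97 Ah
Step 1: remaining = SOC/100 * C_total = 52.45/100 * 55.97 = 29.356 Ah
Step 2: t = remaining / I = 29.356 / 15.14 = 1.939 hr

1.939 hr


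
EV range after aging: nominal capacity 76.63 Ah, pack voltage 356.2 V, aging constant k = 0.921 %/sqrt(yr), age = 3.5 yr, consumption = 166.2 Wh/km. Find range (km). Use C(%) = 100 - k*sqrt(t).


Step 1: capacity retention = 100 - 0.921 * sqrt(3.5) = 100 - 0.921 * 1.8708 = 98.277%
Step 2: C_now = 76.63 * 98.277/100 = 75.31 Ah
Step 3: E_pack = V * C_now = 356.2 * 75.31 = 26825 Wh
Step 4: range = E_pack / consumption = 26825 / 166.2 = 161.4 km

161.4 km


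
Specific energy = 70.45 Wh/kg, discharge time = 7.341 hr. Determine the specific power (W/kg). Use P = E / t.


Specific power = 70.45 Wh/kg / 7.341 hr = 9.597 W/kg

9.597 W/kg


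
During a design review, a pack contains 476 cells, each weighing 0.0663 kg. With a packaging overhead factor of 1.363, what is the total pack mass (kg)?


m_pack = n * m_cell * overhead = 476 * 0.0663 * 1.363 = 43.01 kg

43.01 kg


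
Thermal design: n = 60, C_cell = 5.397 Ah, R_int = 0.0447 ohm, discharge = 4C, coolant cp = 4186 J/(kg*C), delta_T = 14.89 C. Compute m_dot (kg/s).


Step 1: I = 4 * 5.397 = 21.588 A
Step 2: Q_cell = I^2 * R = 21.588^2 * 0.0447 = 20.832 W
Step 3: Q_total = 60 * 20.832 = 1249.9 W
Step 4: m_dot = Q_total / (cp * dT) = 1249.9 / (4186 * 14.89) = 0.02005 kg/s

0.02005 kg/s


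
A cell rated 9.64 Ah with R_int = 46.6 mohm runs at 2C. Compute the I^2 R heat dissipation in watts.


Convert: R = 46.6 mohm = 0.0466 ohm
Step 1: I = C_rate * capacity = 2 * 9.64 = 19.28 A
Step 2: Q = I^2 * R = 19.28^2 * 0.0466 = 371.72 * 0.0466 = 17.32 W

17.32 W


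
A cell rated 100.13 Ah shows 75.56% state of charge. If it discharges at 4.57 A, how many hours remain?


Step 1: remaining = SOC/100 * C_total = 75.56/100 * 100.13 = 75.658 Ah
Step 2: t = remaining / I = 75.658 / 4.57 = 16.56 hr

16.56 hr


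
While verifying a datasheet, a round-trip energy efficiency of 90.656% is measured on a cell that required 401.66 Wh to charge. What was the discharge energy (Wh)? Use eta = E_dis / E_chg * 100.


E_dis = eta/100 * E_chg = 90.656/100 * 401.66 = 364.1 Wh

364.1 Wh


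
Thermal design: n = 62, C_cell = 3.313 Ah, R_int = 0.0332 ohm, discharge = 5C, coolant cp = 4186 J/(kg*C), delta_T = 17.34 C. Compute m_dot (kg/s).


Step 1: I = 5 * 3.313 = 16.565 A
Step 2: Q_cell = I^2 * R = 16.565^2 * 0.0332 = 9.1101 W
Step 3: Q_total = 62 * 9.1101 = 564.83 W
Step 4: m_dot = Q_total / (cp * dT) = 564.83 / (4186 * 17.34) = 0.007782 kg/s

0.007782 kg/s


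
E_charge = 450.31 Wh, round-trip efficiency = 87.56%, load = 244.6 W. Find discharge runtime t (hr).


Step 1: E_discharge = eta/100 * E_charge = 87.56/100 * 450.31 = 394.29 Wh
Step 2: t = E_discharge / P = 394.29 / 244.6 = 1.612 hr

1.612 hr


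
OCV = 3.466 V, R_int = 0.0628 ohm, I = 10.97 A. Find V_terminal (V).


V = OCV - I*R = 3.466 - 10.97 * 0.0628 = 2.777 V

2.777 V


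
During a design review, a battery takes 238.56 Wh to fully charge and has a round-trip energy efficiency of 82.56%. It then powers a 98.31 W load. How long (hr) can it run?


Step 1: E_discharge = eta/100 * E_charge = 82.56/100 * 238.56 = 196.96 Wh
Step 2: t = E_discharge / P = 196.96 / 98.31 = 2.003 hr

2.003 hr


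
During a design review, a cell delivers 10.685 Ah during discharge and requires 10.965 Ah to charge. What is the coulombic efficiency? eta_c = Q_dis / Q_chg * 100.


eta_c = Q_dis / Q_chg * 100 = 10.685 / 10.965 * 100 = 97.45%

97.45%


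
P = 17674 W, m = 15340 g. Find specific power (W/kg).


Convert: m = 15340 g = 15.34 kg
SP = P / m = 17674 / 15.34 = 1152 W/kg

1152 W/kg


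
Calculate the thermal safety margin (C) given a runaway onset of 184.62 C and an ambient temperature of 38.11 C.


Safety margin = 184.62 C - 38.11 C = 146.51 C

146.51 C


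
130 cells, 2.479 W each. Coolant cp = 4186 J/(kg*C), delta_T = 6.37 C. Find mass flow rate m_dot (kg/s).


Step 1: Total heat Q = 130 * 2.479 W = 322.27 W
Step 2: denom = cp * dT = 4186 * 6.37 = 26665
Step 3: m_dot = 322.27 / 26665 = 0.01209 kg/s

0.01209 kg/s


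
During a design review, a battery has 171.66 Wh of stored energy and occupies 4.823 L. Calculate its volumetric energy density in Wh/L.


Volumetric ED = 171.66 Wh / 4.823 L = 35.59 Wh/L

35.59 Wh/L


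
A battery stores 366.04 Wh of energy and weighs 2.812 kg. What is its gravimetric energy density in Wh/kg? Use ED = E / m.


Specific energy = 366.04 Wh / 2.812 kg = 130.2 Wh/kg

130.2 Wh/kg


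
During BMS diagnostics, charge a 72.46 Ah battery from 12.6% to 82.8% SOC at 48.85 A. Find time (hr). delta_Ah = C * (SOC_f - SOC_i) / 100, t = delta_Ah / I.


Step 1: dSOC = 82.8% - 12.6% = 70.2%
Step 2: delta_Ah = 72.46 * 70.2 / 100 = 50.867 Ah
Step 3: t = 50.867 / 48.85 = 1.041 hr

1.041 hr


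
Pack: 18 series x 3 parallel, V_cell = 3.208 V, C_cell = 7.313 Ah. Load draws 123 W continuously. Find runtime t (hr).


Step 1: E_pack = Ns * V_cell * Np * C_cell = 18 * 3.208 * 3 * 7.313 = 1266.8 Wh
Step 2: t = E_pack / P = 1266.8 / 123 = 10.30 hr

10.30 hr


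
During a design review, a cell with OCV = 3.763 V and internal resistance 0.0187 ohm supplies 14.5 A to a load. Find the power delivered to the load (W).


Step 1: V_terminal = OCV - I*R = 3.763 - 14.5 * 0.0187 = 3.4919 V
Step 2: P_out = V_terminal * I = 3.4919 * 14.5 = 50.63 W

50.63 W


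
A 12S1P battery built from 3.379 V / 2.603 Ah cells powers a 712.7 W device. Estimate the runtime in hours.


Step 1: E_pack = Ns * V_cell * Np * C_cell = 12 * 3.379 * 1 * 2.603 = 105.55 Wh
Step 2: t = E_pack / P = 105.55 / 712.7 = 0.1481 hr

0.1481 hr


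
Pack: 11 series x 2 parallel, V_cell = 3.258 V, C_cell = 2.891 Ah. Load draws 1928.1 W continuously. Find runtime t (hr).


Step 1: E_pack = Ns * V_cell * Np * C_cell = 11 * 3.258 * 2 * 2.891 = 207.22 Wh
Step 2: t = E_pack / P = 207.22 / 1928.1 = 0.1075 hr

0.1075 hr


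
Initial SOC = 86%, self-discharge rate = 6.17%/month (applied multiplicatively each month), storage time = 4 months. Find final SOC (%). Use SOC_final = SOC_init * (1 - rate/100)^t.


Monthly retention factor = 1 - 6.17/100 = 0.9383
Over 4 months: factor^4 = 0.77512
SOC_final = 86 * 0.77512 = 66.66%

66.66%


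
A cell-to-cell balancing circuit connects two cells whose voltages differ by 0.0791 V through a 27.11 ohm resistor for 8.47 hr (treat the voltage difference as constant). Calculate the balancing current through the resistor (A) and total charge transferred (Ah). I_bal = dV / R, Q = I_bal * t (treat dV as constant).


I_bal = dV / R = 0.0791 / 27.11 = 0.0029177 A
Q = I_bal * t = 0.0029177 * 8.47 = 0.02471 Ah

I=0.0029177 A, Q=0.02471 Ah


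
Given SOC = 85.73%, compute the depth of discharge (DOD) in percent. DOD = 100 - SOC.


Complement of SOC: DOD = 100% - 85.73% = 14.27%

14.27%


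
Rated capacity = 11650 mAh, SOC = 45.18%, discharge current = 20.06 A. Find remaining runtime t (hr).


Convert: C_total = 11650 mAh = 11.65 Ah
Step 1: remaining = SOC/100 * C_total = 45.18/100 * 11.65 = 5.2635 Ah
Step 2: t = remaining / I = 5.2635 / 20.06 = 0.2624 hr

0.2624 hr


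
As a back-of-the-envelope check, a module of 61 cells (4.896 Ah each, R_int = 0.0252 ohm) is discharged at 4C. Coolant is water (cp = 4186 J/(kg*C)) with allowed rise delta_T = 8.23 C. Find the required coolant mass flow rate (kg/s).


Step 1: I = 4 * 4.896 = 19.584 A
Step 2: Q_cell = I^2 * R = 19.584^2 * 0.0252 = 9.665 W
Step 3: Q_total = 61 * 9.665 = 589.57 W
Step 4: m_dot = Q_total / (cp * dT) = 589.57 / (4186 * 8.23) = 0.01711 kg/s

0.01711 kg/s


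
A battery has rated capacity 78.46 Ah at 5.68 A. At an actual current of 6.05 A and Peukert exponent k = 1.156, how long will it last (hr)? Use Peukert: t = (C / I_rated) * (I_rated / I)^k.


Step 1: t_rated = C / I_rated = 78.46 / 5.68 = 13.813 hr
Step 2: ratio = 5.68 / 6.05 = 0.93884
Step 3: ratio^k = 0.93884^1.156 = 0.92964
Step 4: t = t_rated * ratio^k = 13.813 * 0.92964 = 12.84 hr

12.84 hr


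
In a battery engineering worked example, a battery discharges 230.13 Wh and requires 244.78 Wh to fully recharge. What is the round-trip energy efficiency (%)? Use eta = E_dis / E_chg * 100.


eta_e = E_dis / E_chg * 100 = 230.13 / 244.78 * 100 = 94.02%

94.02%


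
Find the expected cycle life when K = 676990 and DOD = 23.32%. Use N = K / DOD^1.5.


DOD^1.5 = 112.61
N = K / DOD^1.5 = 676990 / 112.61 = 6012

6012 cycles


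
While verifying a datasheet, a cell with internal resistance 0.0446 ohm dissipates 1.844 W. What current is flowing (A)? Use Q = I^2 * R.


I = sqrt(Q / R) = sqrt(1.844 / 0.0446) = sqrt(41.345) = 6.430 A

6.430 A


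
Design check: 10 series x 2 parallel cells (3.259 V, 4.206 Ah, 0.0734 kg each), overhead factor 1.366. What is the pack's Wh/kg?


Step 1: V_pack = 10 * 3.259 = 32.59 V
Step 2: C_pack = 2 * 4.206 = 8.412 Ah
Step 3: E_pack = V_pack * C_pack = 32.59 * 8.412 = 274.15 Wh
Step 4: m_pack = 10 * 2 * 0.0734 * 1.366 = 2.0053 kg
Step 5: ED = E_pack / m_pack = 274.15 / 2.0053 = 136.7 Wh/kg

136.7 Wh/kg


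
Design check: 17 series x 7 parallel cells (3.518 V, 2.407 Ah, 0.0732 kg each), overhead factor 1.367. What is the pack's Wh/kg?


Step 1: V_pack = 17 * 3.518 = 59.806 V
Step 2: C_pack = 7 * 2.407 = 16.849 Ah
Step 3: E_pack = V_pack * C_pack = 59.806 * 16.849 = 1007.7 Wh
Step 4: m_pack = 17 * 7 * 0.0732 * 1.367 = 11.908 kg
Step 5: ED = E_pack / m_pack = 1007.7 / 11.908 = 84.62 Wh/kg

84.62 Wh/kg


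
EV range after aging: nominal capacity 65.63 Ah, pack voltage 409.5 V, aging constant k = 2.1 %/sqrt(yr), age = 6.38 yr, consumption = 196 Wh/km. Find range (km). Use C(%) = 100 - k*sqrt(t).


Step 1: capacity retention = 100 - 2.1 * sqrt(6.38) = 100 - 2.1 * 2.5259 = 94.696%
Step 2: C_now = 65.63 * 94.696/100 = 62.149 Ah
Step 3: E_pack = V * C_now = 409.5 * 62.149 = 25450 Wh
Step 4: range = E_pack / consumption = 25450 / 196 = 129.8 km

129.8 km


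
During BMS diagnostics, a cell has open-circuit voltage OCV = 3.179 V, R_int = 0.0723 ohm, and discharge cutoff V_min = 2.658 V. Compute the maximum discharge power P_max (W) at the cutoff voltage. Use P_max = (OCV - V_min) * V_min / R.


dV = OCV - V_min = 0.521 V (so I_max = dV / R)
P_max = dV * V_min / R = 0.521 * 2.658 / 0.0723 = 19.15 W

19.15 W


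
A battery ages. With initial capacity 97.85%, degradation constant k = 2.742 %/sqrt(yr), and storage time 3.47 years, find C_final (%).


sqrt(t) = sqrt(3.47) = 1.8628
C_final = 97.85 - 2.742 * 1.8628 = 92.74%

92.74%


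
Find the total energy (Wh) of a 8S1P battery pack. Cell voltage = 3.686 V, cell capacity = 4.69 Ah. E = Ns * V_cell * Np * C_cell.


V_pack = 8 * 3.686 = 29.488 V
C_pack = 1 * 4.69 = 4.69 Ah
E = V_pack * C_pack = 29.488 * 4.69 = 138.3 Wh

138.3 Wh


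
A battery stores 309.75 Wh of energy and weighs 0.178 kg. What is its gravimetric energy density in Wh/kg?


ED = E / m = 309.75 / 0.178 = 1740 Wh/kg

1740 Wh/kg


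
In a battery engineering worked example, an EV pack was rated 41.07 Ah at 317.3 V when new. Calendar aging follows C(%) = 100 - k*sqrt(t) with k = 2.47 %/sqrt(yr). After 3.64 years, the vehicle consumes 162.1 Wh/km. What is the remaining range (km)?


Step 1: capacity retention = 100 - 2.47 * sqrt(3.64) = 100 - 2.47 * 1.9079 = 95.287%
Step 2: C_now = 41.07 * 95.287/100 = 39.134 Ah
Step 3: E_pack = V * C_now = 317.3 * 39.134 = 12417 Wh
Step 4: range = E_pack / consumption = 12417 / 162.1 = 76.60 km

76.60 km


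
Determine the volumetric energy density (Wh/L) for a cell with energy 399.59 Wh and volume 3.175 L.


ED = E / V = 399.59 / 3.175 = 125.9 Wh/L

125.9 Wh/L


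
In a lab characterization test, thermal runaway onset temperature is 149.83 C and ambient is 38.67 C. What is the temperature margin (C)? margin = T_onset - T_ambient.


margin = T_onset - T_ambient = 149.83 - 38.67 = 111.16 C

111.16 C


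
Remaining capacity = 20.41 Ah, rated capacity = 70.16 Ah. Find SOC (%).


SOC% = 20.41 / 70.16 * 100 = 29.09%

29.09%


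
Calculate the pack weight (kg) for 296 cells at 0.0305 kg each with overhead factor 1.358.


m_pack = n * m_cell * overhead = 296 * 0.0305 * 1.358 = 12.26 kg

12.26 kg


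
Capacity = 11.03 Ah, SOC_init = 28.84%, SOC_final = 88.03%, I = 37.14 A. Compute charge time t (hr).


delta_Ah = 11.03 * (88.03 - 28.84) / 100 = 6.5287 Ah
t = delta_Ah / I = 6.5287 / 37.14 = 0.1758 hr

0.1758 hr


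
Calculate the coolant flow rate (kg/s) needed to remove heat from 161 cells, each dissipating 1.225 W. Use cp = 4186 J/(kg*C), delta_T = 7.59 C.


Q_total = 161 * 1.225 = 197.23 W
m_dot = Q_total / (cp * dT) = 197.23 / (4186 * 7.59) = 0.006208 kg/s

0.006208 kg/s


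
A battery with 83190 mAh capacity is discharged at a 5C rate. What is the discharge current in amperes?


Convert: capacity = 83190 mAh = 83.19 Ah
I = C_rate * capacity = 5 * 83.19 = 415.95 A

415.95 A


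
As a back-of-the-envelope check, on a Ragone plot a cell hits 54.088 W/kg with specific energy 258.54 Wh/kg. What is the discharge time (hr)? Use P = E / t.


t = E / P = 258.54 / 54.088 = 4.780 hr

4.780 hr


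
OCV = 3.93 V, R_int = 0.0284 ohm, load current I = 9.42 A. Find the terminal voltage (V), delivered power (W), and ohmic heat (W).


Step 1: V_terminal = OCV - I*R = 3.93 - 9.42 * 0.0284 = 3.6625 V
Step 2: P_out = V_terminal * I = 3.6625 * 9.42 = 34.50 W
Step 3: Q = I^2 * R = 9.42^2 * 0.0284 = 2.520 W

V=3.6625 V, P=34.50 W, Q=2.520 W


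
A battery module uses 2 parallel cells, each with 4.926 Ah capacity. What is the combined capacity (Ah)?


C_total = 2 * 4.926 = 9.852 Ah

9.852 Ah


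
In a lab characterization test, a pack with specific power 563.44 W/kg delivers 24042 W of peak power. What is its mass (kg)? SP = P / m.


m = P / SP = 24042 / 563.44 = 42.67 kg

42.67 kg


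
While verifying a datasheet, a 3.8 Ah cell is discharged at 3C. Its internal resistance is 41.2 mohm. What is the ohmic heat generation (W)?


Convert: R = 41.2 mohm = 0.0412 ohm
Step 1: I = C_rate * capacity = 3 * 3.8 = 11.4 A
Step 2: Q = I^2 * R = 11.4^2 * 0.0412 = 129.96 * 0.0412 = 5.354 W

5.354 W


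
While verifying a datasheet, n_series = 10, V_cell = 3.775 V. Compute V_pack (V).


With 10 cells in series at 3.775 V each, V_pack = 37.75 V

37.75 V


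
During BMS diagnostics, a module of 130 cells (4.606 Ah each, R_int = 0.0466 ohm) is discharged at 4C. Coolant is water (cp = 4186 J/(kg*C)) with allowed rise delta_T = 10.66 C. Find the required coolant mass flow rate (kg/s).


Step 1: I = 4 * 4.606 = 18.424 A
Step 2: Q_cell = I^2 * R = 18.424^2 * 0.0466 = 15.818 W
Step 3: Q_total = 130 * 15.818 = 2056.3 W
Step 4: m_dot = Q_total / (cp * dT) = 2056.3 / (4186 * 10.66) = 0.04608 kg/s

0.04608 kg/s


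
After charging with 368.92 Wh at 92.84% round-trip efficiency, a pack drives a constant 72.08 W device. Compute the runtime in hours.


Step 1: E_discharge = eta/100 * E_charge = 92.84/100 * 368.92 = 342.51 Wh
Step 2: t = E_discharge / P = 342.51 / 72.08 = 4.752 hr

4.752 hr


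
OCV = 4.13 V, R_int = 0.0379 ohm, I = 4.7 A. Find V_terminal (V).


V = OCV - I*R = 4.13 - 4.7 * 0.0379 = 3.952 V

3.952 V


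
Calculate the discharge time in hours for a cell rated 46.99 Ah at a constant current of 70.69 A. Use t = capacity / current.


t = capacity / current = 46.99 / 70.69 = 0.6647 hr

0.6647 hr


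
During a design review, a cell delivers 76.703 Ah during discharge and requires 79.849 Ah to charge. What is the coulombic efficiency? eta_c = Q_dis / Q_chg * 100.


eta_c = Q_dis / Q_chg * 100 = 76.703 / 79.849 * 100 = 96.06%

96.06%


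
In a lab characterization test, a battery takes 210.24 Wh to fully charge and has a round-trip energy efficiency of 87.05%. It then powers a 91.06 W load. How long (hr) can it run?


Step 1: E_discharge = eta/100 * E_charge = 87.05/100 * 210.24 = 183.01 Wh
Step 2: t = E_discharge / P = 183.01 / 91.06 = 2.010 hr

2.010 hr


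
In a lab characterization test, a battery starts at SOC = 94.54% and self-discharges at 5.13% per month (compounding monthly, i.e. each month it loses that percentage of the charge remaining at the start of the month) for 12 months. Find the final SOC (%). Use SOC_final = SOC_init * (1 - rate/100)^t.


decay = (1 - 5.13/100)^12 = 0.53155
SOC_final = 94.54 * 0.53155 = 50.25%

50.25%


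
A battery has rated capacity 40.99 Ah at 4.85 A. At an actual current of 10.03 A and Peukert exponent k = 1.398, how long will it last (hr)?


t_rated = C / I_rated = 40.99 / 4.85 = 8.4515 hr
(I_rated/I)^k = (0.48355)^1.398 = 0.36212
t = t_rated * (I_rated/I)^k = 8.4515 * 0.36212 = 3.060 hr

3.060 hr


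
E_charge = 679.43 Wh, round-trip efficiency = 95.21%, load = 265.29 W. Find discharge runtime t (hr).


Step 1: E_discharge = eta/100 * E_charge = 95.21/100 * 679.43 = 646.89 Wh
Step 2: t = E_discharge / P = 646.89 / 265.29 = 2.438 hr

2.438 hr


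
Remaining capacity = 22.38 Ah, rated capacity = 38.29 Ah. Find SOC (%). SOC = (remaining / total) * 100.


SOC = (remaining / total) * 100 = (22.38 / 38.29) * 100 = 58.45%

58.45%


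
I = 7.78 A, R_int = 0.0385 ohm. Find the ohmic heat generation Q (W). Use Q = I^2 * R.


I^2 = 60.528
Q = 60.528 * 0.0385 = 2.330 W

2.330 W


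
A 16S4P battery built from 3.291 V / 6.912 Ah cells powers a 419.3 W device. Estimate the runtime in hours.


Step 1: E_pack = Ns * V_cell * Np * C_cell = 16 * 3.291 * 4 * 6.912 = 1455.8 Wh
Step 2: t = E_pack / P = 1455.8 / 419.3 = 3.472 hr

3.472 hr


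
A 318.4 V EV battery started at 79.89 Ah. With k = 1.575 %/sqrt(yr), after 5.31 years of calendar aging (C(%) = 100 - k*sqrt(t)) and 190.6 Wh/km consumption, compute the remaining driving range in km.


Step 1: capacity retention = 100 - 1.575 * sqrt(5.31) = 100 - 1.575 * 2.3043 = 96.371%
Step 2: C_now = 79.89 * 96.371/100 = 76.991 Ah
Step 3: E_pack = V * C_now = 318.4 * 76.991 = 24514 Wh
Step 4: range = E_pack / consumption = 24514 / 190.6 = 128.6 km

128.6 km


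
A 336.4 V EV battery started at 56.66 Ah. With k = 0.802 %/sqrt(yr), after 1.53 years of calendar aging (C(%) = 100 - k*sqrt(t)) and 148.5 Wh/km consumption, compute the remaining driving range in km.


Step 1: capacity retention = 100 - 0.802 * sqrt(1.53) = 100 - 0.802 * 1.2369 = 99.008%
Step 2: C_now = 56.66 * 99.008/100 = 56.098 Ah
Step 3: E_pack = V * C_now = 336.4 * 56.098 = 18871 Wh
Step 4: range = E_pack / consumption = 18871 / 148.5 = 127.1 km

127.1 km


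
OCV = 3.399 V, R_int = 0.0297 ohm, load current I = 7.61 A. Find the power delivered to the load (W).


Step 1: V_terminal = OCV - I*R = 3.399 - 7.61 * 0.0297 = 3.173 V
Step 2: P_out = V_terminal * I = 3.173 * 7.61 = 24.15 W

24.15 W


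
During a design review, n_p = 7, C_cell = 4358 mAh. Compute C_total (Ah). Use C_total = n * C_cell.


Convert: C_cell = 4358 mAh = 4.358 Ah
C_total = 7 * 4.358 = 30.506 Ah

30.506 Ah


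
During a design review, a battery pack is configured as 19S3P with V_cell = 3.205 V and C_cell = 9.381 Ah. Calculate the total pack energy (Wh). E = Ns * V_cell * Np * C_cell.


E = Ns * Vcell * Np * Ccell = 19 * 3.205 * 3 * 9.381 = 1714 Wh

1714 Wh


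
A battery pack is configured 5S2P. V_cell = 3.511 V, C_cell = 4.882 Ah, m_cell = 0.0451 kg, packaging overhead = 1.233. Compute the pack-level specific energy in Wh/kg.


Step 1: V_pack = 5 * 3.511 = 17.555 V
Step 2: C_pack = 2 * 4.882 = 9.764 Ah
Step 3: E_pack = V_pack * C_pack = 17.555 * 9.764 = 171.41 Wh
Step 4: m_pack = 5 * 2 * 0.0451 * 1.233 = 0.55608 kg
Step 5: ED = E_pack / m_pack = 171.41 / 0.55608 = 308.2 Wh/kg

308.2 Wh/kg


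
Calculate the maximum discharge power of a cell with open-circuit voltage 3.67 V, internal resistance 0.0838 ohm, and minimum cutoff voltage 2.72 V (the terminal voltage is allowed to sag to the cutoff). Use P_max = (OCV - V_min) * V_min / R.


P_max = (OCV - V_min) * V_min / R = (3.67 - 2.72) * 2.72 / 0.0838 = 0.95 * 2.72 / 0.0838 = 30.84 W

30.84 W


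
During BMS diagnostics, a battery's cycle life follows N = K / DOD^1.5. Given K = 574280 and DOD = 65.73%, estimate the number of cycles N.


Step 1: DOD^1.5 = 65.73^1.5 = 532.9
Step 2: N = 574280 / 532.9 = 1078 cycles

1078 cycles


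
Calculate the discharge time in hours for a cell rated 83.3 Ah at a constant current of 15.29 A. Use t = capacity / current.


Runtime = 83.3 Ah / 15.29 A = 5.448 hr

5.448 hr


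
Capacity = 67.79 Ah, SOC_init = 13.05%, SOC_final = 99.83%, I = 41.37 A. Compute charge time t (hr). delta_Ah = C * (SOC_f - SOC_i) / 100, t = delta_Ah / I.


delta_Ah = 67.79 * (99.83 - 13.05) / 100 = 58.828 Ah
t = delta_Ah / I = 58.828 / 41.37 = 1.422 hr

1.422 hr


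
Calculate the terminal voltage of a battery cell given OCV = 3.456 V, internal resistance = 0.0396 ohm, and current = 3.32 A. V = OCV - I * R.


V = OCV - I*R = 3.456 - 3.32 * 0.0396 = 3.325 V

3.325 V


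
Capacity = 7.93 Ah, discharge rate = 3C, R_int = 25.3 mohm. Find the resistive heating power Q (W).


Convert: R = 25.3 mohm = 0.0253 ohm
Step 1: I = C_rate * capacity = 3 * 7.93 = 23.79 A
Step 2: Q = I^2 * R = 23.79^2 * 0.0253 = 565.96 * 0.0253 = 14.32 W

14.32 W


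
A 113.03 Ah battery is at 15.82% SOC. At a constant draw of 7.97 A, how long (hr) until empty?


Step 1: remaining = SOC/100 * C_total = 15.82/100 * 113.03 = 17.881 Ah
Step 2: t = remaining / I = 17.881 / 7.97 = 2.244 hr

2.244 hr


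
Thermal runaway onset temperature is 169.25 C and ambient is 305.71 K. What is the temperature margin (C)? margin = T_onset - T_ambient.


Convert: T_ambient = 305.71 K = 32.56 C
margin = 169.25 - 32.56 = 136.69 C

136.69 C


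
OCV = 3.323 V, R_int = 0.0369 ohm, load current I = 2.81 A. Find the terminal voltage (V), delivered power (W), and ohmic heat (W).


Step 1: V_terminal = OCV - I*R = 3.323 - 2.81 * 0.0369 = 3.2193 V
Step 2: P_out = V_terminal * I = 3.2193 * 2.81 = 9.046 W
Step 3: Q = I^2 * R = 2.81^2 * 0.0369 = 0.2914 W

V=3.2193 V, P=9.046 W, Q=0.2914 W


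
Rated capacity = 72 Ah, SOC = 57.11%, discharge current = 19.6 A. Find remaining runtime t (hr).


Step 1: remaining = SOC/100 * C_total = 57.11/100 * 72 = 41.119 Ah
Step 2: t = remaining / I = 41.119 / 19.6 = 2.098 hr

2.098 hr


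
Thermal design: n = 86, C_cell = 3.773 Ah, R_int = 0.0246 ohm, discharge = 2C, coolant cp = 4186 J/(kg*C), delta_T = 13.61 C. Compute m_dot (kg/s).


Step 1: I = 2 * 3.773 = 7.546 A
Step 2: Q_cell = I^2 * R = 7.546^2 * 0.0246 = 1.4008 W
Step 3: Q_total = 86 * 1.4008 = 120.47 W
Step 4: m_dot = Q_total / (cp * dT) = 120.47 / (4186 * 13.61) = 0.002115 kg/s

0.002115 kg/s


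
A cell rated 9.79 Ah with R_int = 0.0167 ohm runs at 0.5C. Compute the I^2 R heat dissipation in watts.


Step 1: I = C_rate * capacity = 0.5 * 9.79 = 4.895 A
Step 2: Q = I^2 * R = 4.895^2 * 0.0167 = 23.961 * 0.0167 = 0.4001 W

0.4001 W


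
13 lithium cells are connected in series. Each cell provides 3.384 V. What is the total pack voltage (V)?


V_pack = n * V_cell = 13 * 3.384 = 43.992 V

43.992 V


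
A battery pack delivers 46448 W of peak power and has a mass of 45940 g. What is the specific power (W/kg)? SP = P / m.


Convert: m = 45940 g = 45.94 kg
Specific power = 46448 W / 45.94 kg = 1011 W/kg

1011 W/kg


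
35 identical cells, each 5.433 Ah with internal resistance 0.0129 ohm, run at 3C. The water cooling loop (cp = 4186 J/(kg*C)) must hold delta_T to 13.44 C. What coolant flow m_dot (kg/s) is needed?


Step 1: I = 3 * 5.433 = 16.299 A
Step 2: Q_cell = I^2 * R = 16.299^2 * 0.0129 = 3.427 W
Step 3: Q_total = 35 * 3.427 = 119.95 W
Step 4: m_dot = Q_total / (cp * dT) = 119.95 / (4186 * 13.44) = 0.002132 kg/s

0.002132 kg/s


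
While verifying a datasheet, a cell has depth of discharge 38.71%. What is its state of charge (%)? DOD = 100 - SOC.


SOC = 100 - DOD = 100 - 38.71 = 61.29%

61.29%


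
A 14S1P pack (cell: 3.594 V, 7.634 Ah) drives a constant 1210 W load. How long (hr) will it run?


Step 1: E_pack = Ns * V_cell * Np * C_cell = 14 * 3.594 * 1 * 7.634 = 384.11 Wh
Step 2: t = E_pack / P = 384.11 / 1210 = 0.3174 hr

0.3174 hr


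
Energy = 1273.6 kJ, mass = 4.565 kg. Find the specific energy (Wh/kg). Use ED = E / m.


Convert: E = 1273.6 kJ = 353.78 Wh
ED = E / m = 353.78 / 4.565 = 77.50 Wh/kg

77.50 Wh/kg


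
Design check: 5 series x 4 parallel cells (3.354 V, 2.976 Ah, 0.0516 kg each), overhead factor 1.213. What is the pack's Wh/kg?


Step 1: V_pack = 5 * 3.354 = 16.77 V
Step 2: C_pack = 4 * 2.976 = 11.904 Ah
Step 3: E_pack = V_pack * C_pack = 16.77 * 11.904 = 199.63 Wh
Step 4: m_pack = 5 * 4 * 0.0516 * 1.213 = 1.2518 kg
Step 5: ED = E_pack / m_pack = 199.63 / 1.2518 = 159.5 Wh/kg

159.5 Wh/kg


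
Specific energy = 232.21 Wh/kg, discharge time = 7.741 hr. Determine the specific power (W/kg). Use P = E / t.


P_specific = E / t = 232.21 / 7.741 = 30.00 W/kg

30.00 W/kg


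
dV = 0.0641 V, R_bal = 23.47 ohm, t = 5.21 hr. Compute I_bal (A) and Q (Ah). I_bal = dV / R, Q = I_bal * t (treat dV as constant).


First, Ohm's law: I_bal = 0.0641 V / 23.47 ohm = 0.0027311 A
Then Q = I * t = 0.0027311 A * 5.21 hr = 0.01423 Ah

I=0.0027311 A, Q=0.01423 Ah


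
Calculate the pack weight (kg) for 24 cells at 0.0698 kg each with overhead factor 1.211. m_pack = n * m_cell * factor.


m_pack = n * m_cell * overhead = 24 * 0.0698 * 1.211 = 2.029 kg

2.029 kg


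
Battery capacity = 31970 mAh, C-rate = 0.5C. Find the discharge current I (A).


Convert: capacity = 31970 mAh = 31.97 Ah
I = C_rate * capacity = 0.5 * 31.97 = 15.985 A

15.985 A


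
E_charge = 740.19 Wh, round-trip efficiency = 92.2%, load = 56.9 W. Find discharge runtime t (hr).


Step 1: E_discharge = eta/100 * E_charge = 92.2/100 * 740.19 = 682.46 Wh
Step 2: t = E_discharge / P = 682.46 / 56.9 = 11.99 hr

11.99 hr


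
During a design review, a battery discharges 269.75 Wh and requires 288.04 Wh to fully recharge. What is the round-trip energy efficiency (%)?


Round-trip efficiency = 269.75/288.04 * 100% = 93.65%

93.65%


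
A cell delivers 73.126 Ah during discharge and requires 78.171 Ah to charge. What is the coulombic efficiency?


eta_c = Q_dis / Q_chg * 100 = 73.126 / 78.171 * 100 = 93.55%

93.55%


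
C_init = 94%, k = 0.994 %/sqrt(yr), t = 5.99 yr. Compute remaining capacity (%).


Step 1: sqrt(5.99 yr) = 2.4474
Step 2: drop = 0.994 * 2.4474 = 2.4327
Step 3: C_final = 94 - 2.4327 = 91.57%

91.57%


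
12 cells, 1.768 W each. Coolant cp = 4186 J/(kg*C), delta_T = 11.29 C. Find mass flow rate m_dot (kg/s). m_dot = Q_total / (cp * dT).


Q_total = 12 * 1.768 = 21.216 W
m_dot = Q_total / (cp * dT) = 21.216 / (4186 * 11.29) = 4.489e-04 kg/s

4.489e-04 kg/s


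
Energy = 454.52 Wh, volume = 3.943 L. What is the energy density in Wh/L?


ED = E / V = 454.52 / 3.943 = 115.3 Wh/L

115.3 Wh/L


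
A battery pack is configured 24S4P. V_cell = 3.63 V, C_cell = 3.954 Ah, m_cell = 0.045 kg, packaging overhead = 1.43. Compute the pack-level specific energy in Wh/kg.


Step 1: V_pack = 24 * 3.63 = 87.12 V
Step 2: C_pack = 4 * 3.954 = 15.816 Ah
Step 3: E_pack = V_pack * C_pack = 87.12 * 15.816 = 1377.9 Wh
Step 4: m_pack = 24 * 4 * 0.045 * 1.43 = 6.1776 kg
Step 5: ED = E_pack / m_pack = 1377.9 / 6.1776 = 223.0 Wh/kg

223.0 Wh/kg


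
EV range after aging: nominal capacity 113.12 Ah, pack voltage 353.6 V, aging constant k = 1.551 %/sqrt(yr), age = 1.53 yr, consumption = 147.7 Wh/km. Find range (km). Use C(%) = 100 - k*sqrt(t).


Step 1: capacity retention = 100 - 1.551 * sqrt(1.53) = 100 - 1.551 * 1.2369 = 98.082%
Step 2: C_now = 113.12 * 98.082/100 = 110.95 Ah
Step 3: E_pack = V * C_now = 353.6 * 110.95 = 39232 Wh
Step 4: range = E_pack / consumption = 39232 / 147.7 = 265.6 km

265.6 km
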